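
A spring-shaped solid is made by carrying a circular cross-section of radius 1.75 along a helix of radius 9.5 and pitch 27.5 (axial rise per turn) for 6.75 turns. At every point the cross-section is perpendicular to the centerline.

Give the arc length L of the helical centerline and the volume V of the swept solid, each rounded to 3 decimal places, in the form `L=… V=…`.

L=443.613 V=4268.057

2πR = 2π·9.5 = 59.690260
per-turn = √(59.690260² + 27.5²) = √(3562.9272 + 756.25) = √4319.1772 = 65.720447
L = 6.75 × 65.720447 = 443.613019
V = π·1.75² × L = 9.621128 × 443.613019 = 4268.057418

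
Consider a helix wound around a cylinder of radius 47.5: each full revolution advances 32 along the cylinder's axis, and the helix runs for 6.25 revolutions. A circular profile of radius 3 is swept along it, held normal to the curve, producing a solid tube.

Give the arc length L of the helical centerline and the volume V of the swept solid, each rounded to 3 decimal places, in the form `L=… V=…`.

L=1876.012 V=53042.990

2πR = 2π·47.5 = 298.451302
per-turn = √(298.451302² + 32²) = √(89073.1797 + 1024) = √90097.1797 = 300.161923
L = 6.25 × 300.161923 = 1876.012016
V = π·3² × L = 28.274334 × 1876.012016 = 53042.990097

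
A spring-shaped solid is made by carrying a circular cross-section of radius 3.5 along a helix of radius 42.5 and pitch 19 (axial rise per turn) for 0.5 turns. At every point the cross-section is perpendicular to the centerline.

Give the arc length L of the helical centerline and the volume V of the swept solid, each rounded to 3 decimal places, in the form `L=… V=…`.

L=133.855 V=5151.353

2πR = 2π·42.5 = 267.035376
per-turn = √(267.035376² + 19²) = √(71307.8918 + 361) = √71668.8918 = 267.710463
L = 0.5 × 267.710463 = 133.855231
V = π·3.5² × L = 38.484510 × 133.855231 = 5151.352989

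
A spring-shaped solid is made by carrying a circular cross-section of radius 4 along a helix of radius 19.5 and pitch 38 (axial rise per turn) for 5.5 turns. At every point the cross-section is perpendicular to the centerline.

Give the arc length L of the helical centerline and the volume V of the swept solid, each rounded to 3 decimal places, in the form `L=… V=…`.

L=705.538 V=35464.211

2πR = 2π·19.5 = 122.522113
per-turn = √(122.522113² + 38²) = √(15011.6683 + 1444) = √16455.6683 = 128.279649
L = 5.5 × 128.279649 = 705.538068
V = π·4² × L = 50.265482 × 705.538068 = 35464.211398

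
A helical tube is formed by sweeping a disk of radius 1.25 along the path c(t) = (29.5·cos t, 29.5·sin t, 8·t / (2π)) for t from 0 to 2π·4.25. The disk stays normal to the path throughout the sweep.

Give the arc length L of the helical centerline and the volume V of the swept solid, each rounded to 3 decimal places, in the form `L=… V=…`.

L=788.488 V=3870.480

2πR = 2π·29.5 = 185.353967
per-turn = √(185.353967² + 8²) = √(34356.0929 + 64) = √34420.0929 = 185.526529
L = 4.25 × 185.526529 = 788.487748
V = π·1.25² × L = 4.908739 × 788.487748 = 3870.480181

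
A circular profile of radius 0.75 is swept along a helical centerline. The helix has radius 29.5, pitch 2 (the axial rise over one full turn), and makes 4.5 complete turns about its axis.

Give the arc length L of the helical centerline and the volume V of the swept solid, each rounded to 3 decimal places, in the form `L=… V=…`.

2πR = 2π·29.5 = 185.353967
per-turn = √(185.353967² + 2²) = √(34356.0929 + 4) = √34360.0929 = 185.364756
L = 4.5 × 185.364756 = 834.141404
V = π·0.75² × L = 1.767146 × 834.141404 = 1474.049535

L=834.141 V=1474.050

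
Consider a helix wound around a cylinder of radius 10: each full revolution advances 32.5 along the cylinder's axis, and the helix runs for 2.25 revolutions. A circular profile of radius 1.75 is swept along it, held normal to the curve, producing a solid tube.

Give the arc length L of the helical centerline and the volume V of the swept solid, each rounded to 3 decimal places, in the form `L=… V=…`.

L=159.164 V=1531.338

2πR = 2π·10 = 62.831853
per-turn = √(62.831853² + 32.5²) = √(3947.8418 + 1056.25) = √5004.0918 = 70.739605
L = 2.25 × 70.739605 = 159.164112
V = π·1.75² × L = 9.621128 × 159.164112 = 1531.338215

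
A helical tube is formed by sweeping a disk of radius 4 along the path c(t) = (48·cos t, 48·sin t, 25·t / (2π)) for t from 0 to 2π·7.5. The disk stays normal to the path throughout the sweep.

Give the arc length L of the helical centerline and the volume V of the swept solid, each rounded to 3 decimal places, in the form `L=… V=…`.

2πR = 2π·48 = 301.592895
per-turn = √(301.592895² + 25²) = √(90958.2742 + 625) = √91583.2742 = 302.627286
L = 7.5 × 302.627286 = 2269.704644
V = π·4² × L = 50.265482 × 2269.704644 = 114087.798972

L=2269.705 V=114087.799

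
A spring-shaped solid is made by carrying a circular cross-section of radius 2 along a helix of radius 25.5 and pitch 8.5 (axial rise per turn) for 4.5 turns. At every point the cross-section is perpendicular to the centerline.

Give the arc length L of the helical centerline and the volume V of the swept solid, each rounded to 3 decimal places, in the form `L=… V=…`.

2πR = 2π·25.5 = 160.221225
per-turn = √(160.221225² + 8.5²) = √(25670.8410 + 72.25) = √25743.0910 = 160.446536
L = 4.5 × 160.446536 = 722.009414
V = π·2² × L = 12.566371 × 722.009414 = 9073.037882

L=722.009 V=9073.038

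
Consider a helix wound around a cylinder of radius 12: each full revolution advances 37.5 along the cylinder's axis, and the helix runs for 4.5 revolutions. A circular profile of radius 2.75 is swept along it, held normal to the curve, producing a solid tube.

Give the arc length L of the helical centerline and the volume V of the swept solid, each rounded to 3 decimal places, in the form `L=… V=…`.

2πR = 2π·12 = 75.398224
per-turn = √(75.398224² + 37.5²) = √(5684.8921 + 1406.25) = √7091.1421 = 84.208920
L = 4.5 × 84.208920 = 378.940138
V = π·2.75² × L = 23.758294 × 378.940138 = 9002.971376

L=378.940 V=9002.971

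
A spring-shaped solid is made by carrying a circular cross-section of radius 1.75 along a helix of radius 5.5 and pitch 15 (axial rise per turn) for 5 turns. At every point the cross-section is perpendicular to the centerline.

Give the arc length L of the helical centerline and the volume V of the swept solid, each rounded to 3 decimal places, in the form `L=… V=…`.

L=188.363 V=1812.263

2πR = 2π·5.5 = 34.557519
per-turn = √(34.557519² + 15²) = √(1194.2221 + 225) = √1419.2221 = 37.672565
L = 5 × 37.672565 = 188.362824
V = π·1.75² × L = 9.621128 × 188.362824 = 1812.262742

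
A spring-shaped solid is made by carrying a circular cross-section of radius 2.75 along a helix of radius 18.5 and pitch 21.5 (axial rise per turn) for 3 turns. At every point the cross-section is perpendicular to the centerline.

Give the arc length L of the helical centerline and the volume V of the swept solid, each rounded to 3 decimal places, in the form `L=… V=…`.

L=354.632 V=8425.444

2πR = 2π·18.5 = 116.238928
per-turn = √(116.238928² + 21.5²) = √(13511.4884 + 462.25) = √13973.7384 = 118.210568
L = 3 × 118.210568 = 354.631704
V = π·2.75² × L = 23.758294 × 354.631704 = 8425.444454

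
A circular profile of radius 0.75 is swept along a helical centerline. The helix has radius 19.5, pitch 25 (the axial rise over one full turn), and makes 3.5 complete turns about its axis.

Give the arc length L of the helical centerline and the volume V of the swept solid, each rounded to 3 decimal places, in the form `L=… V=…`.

2πR = 2π·19.5 = 122.522113
per-turn = √(122.522113² + 25²) = √(15011.6683 + 625) = √15636.6683 = 125.046664
L = 3.5 × 125.046664 = 437.663326
V = π·0.75² × L = 1.767146 × 437.663326 = 773.414937

L=437.663 V=773.415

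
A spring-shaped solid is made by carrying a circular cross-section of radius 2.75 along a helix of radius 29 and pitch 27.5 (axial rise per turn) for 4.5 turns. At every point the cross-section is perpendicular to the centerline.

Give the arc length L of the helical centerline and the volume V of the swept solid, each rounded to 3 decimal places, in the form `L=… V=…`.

L=829.241 V=19701.363

2πR = 2π·29 = 182.212374
per-turn = √(182.212374² + 27.5²) = √(33201.3492 + 756.25) = √33957.5992 = 184.275878
L = 4.5 × 184.275878 = 829.241451
V = π·2.75² × L = 23.758294 × 829.241451 = 19701.362555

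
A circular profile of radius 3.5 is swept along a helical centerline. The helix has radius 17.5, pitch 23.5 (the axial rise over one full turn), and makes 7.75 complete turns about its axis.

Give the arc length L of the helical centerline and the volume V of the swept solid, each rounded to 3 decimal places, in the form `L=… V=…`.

2πR = 2π·17.5 = 109.955743
per-turn = √(109.955743² + 23.5²) = √(12090.2654 + 552.25) = √12642.5154 = 112.438941
L = 7.75 × 112.438941 = 871.401791
V = π·3.5² × L = 38.484510 × 871.401791 = 33535.470931

L=871.402 V=33535.471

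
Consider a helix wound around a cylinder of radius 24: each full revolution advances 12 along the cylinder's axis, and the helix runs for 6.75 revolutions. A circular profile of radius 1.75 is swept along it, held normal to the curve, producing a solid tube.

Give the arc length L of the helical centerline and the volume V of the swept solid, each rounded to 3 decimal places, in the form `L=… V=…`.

2πR = 2π·24 = 150.796447
per-turn = √(150.796447² + 12²) = √(22739.5685 + 144) = √22883.5685 = 151.273159
L = 6.75 × 151.273159 = 1021.093821
V = π·1.75² × L = 9.621128 × 1021.093821 = 9824.073844

L=1021.094 V=9824.074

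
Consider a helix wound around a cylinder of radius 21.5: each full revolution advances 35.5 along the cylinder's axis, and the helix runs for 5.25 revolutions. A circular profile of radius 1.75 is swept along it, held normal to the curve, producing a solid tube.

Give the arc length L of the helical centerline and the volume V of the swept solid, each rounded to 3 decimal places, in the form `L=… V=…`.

L=733.295 V=7055.120

2πR = 2π·21.5 = 135.088484
per-turn = √(135.088484² + 35.5²) = √(18248.8985 + 1260.25) = √19509.1485 = 139.675154
L = 5.25 × 139.675154 = 733.294556
V = π·1.75² × L = 9.621128 × 733.294556 = 7055.120424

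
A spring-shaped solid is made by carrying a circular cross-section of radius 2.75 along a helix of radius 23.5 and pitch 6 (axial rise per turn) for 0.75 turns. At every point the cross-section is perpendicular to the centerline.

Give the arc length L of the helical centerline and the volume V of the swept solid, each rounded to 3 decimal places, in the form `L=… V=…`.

L=110.833 V=2633.192

2πR = 2π·23.5 = 147.654855
per-turn = √(147.654855² + 6²) = √(21801.9561 + 36) = √21837.9561 = 147.776710
L = 0.75 × 147.776710 = 110.832533
V = π·2.75² × L = 23.758294 × 110.832533 = 2633.191947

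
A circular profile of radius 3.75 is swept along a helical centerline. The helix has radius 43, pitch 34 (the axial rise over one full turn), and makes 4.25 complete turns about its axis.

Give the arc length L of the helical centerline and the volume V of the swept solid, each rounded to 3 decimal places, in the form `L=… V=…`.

L=1157.309 V=51128.327

2πR = 2π·43 = 270.176968
per-turn = √(270.176968² + 34²) = √(72995.5942 + 1156) = √74151.5942 = 272.307903
L = 4.25 × 272.307903 = 1157.308589
V = π·3.75² × L = 44.178647 × 1157.308589 = 51128.327250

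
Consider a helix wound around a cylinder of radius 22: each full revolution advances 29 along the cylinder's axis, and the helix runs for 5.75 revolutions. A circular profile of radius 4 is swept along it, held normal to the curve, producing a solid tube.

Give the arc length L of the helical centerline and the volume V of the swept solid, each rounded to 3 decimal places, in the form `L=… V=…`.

2πR = 2π·22 = 138.230077
per-turn = √(138.230077² + 29²) = √(19107.5541 + 841) = √19948.5541 = 141.239350
L = 5.75 × 141.239350 = 812.126265
V = π·4² × L = 50.265482 × 812.126265 = 40821.918536

L=812.126 V=40821.919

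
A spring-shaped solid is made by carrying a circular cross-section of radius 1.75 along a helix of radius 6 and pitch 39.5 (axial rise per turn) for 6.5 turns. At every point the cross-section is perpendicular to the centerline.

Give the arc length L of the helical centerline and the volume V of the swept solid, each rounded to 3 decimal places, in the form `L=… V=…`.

L=354.919 V=3414.717

2πR = 2π·6 = 37.699112
per-turn = √(37.699112² + 39.5²) = √(1421.2230 + 1560.25) = √2981.4730 = 54.602867
L = 6.5 × 54.602867 = 354.918632
V = π·1.75² × L = 9.621128 × 354.918632 = 3414.717416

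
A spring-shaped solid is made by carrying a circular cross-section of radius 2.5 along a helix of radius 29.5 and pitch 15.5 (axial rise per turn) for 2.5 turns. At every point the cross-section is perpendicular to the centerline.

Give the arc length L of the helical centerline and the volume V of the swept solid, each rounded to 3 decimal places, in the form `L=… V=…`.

L=465.002 V=9130.299

2πR = 2π·29.5 = 185.353967
per-turn = √(185.353967² + 15.5²) = √(34356.0929 + 240.25) = √34596.3429 = 186.000922
L = 2.5 × 186.000922 = 465.002305
V = π·2.5² × L = 19.634954 × 465.002305 = 9130.298900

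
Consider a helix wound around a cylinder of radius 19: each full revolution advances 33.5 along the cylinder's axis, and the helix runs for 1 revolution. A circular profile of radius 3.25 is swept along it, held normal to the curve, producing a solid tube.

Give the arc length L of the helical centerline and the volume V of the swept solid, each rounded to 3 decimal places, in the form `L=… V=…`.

2πR = 2π·19 = 119.380521
per-turn = √(119.380521² + 33.5²) = √(14251.7088 + 1122.25) = √15373.9588 = 123.991769
L = 1 × 123.991769 = 123.991769
V = π·3.25² × L = 33.183072 × 123.991769 = 4114.427845

L=123.992 V=4114.428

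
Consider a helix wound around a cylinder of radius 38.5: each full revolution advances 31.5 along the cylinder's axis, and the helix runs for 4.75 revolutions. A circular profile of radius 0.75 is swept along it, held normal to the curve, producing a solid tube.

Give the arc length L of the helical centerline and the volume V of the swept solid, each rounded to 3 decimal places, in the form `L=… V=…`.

2πR = 2π·38.5 = 241.902634
per-turn = √(241.902634² + 31.5²) = √(58516.8845 + 992.25) = √59509.1345 = 243.944942
L = 4.75 × 243.944942 = 1158.738472
V = π·0.75² × L = 1.767146 × 1158.738472 = 2047.659903

L=1158.738 V=2047.660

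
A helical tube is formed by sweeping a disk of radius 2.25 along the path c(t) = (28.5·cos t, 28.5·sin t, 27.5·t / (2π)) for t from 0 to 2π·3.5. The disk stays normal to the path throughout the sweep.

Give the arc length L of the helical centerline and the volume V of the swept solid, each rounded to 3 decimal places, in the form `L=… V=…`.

2πR = 2π·28.5 = 179.070781
per-turn = √(179.070781² + 27.5²) = √(32066.3447 + 756.25) = √32822.5947 = 181.170071
L = 3.5 × 181.170071 = 634.095249
V = π·2.25² × L = 15.904313 × 634.095249 = 10084.849194

L=634.095 V=10084.849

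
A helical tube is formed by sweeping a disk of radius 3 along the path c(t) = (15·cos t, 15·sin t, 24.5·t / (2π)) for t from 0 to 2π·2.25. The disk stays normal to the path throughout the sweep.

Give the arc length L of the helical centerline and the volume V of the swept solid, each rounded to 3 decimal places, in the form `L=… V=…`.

L=219.105 V=6195.058

2πR = 2π·15 = 94.247780
per-turn = √(94.247780² + 24.5²) = √(8882.6440 + 600.25) = √9482.8940 = 97.380152
L = 2.25 × 97.380152 = 219.105342
V = π·3² × L = 28.274334 × 219.105342 = 6195.057581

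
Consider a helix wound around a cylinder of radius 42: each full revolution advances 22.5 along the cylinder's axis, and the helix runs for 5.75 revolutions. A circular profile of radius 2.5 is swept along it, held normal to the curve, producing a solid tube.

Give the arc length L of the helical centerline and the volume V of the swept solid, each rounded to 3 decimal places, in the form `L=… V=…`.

L=1522.895 V=29901.966

2πR = 2π·42 = 263.893783
per-turn = √(263.893783² + 22.5²) = √(69639.9287 + 506.25) = √70146.1787 = 264.851239
L = 5.75 × 264.851239 = 1522.894623
V = π·2.5² × L = 19.634954 × 1522.894623 = 29901.965992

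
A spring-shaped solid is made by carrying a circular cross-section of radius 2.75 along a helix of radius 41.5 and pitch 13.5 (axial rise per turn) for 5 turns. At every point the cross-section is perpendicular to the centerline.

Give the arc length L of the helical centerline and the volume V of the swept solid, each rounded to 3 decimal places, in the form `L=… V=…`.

L=1305.507 V=31016.623

2πR = 2π·41.5 = 260.752190
per-turn = √(260.752190² + 13.5²) = √(67991.7047 + 182.25) = √68173.9547 = 261.101426
L = 5 × 261.101426 = 1305.507131
V = π·2.75² × L = 23.758294 × 1305.507131 = 31016.622805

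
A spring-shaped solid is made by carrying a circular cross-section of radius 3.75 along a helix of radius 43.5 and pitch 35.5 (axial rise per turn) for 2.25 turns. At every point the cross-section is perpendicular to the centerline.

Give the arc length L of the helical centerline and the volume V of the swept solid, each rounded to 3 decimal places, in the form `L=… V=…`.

2πR = 2π·43.5 = 273.318561
per-turn = √(273.318561² + 35.5²) = √(74703.0357 + 1260.25) = √75963.2857 = 275.614379
L = 2.25 × 275.614379 = 620.132352
V = π·3.75² × L = 44.178647 × 620.132352 = 27396.608078

L=620.132 V=27396.608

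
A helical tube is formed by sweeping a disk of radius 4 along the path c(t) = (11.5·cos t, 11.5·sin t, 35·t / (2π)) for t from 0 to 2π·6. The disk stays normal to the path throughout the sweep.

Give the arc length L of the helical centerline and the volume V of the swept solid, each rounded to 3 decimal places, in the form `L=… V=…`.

L=481.723 V=24214.023

2πR = 2π·11.5 = 72.256631
per-turn = √(72.256631² + 35²) = √(5221.0207 + 1225) = √6446.0207 = 80.287114
L = 6 × 80.287114 = 481.722686
V = π·4² × L = 50.265482 × 481.722686 = 24214.023223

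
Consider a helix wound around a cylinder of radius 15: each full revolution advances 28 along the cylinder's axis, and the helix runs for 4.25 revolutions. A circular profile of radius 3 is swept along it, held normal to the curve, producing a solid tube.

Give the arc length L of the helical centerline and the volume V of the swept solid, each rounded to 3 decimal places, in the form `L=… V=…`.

2πR = 2π·15 = 94.247780
per-turn = √(94.247780² + 28²) = √(8882.6440 + 784) = √9666.6440 = 98.319093
L = 4.25 × 98.319093 = 417.856143
V = π·3² × L = 28.274334 × 417.856143 = 11814.604112

L=417.856 V=11814.604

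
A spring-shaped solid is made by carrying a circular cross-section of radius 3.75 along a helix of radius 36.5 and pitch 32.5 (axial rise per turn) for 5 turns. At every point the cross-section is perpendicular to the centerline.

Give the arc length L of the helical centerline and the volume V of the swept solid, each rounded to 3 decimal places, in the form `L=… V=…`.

L=1158.138 V=51164.982

2πR = 2π·36.5 = 229.336264
per-turn = √(229.336264² + 32.5²) = √(52595.1219 + 1056.25) = √53651.3719 = 231.627658
L = 5 × 231.627658 = 1158.138289
V = π·3.75² × L = 44.178647 × 1158.138289 = 51164.982287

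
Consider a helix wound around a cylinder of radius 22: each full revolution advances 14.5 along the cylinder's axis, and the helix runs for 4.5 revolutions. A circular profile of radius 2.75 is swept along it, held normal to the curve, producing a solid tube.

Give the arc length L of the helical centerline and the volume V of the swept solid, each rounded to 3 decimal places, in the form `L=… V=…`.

L=625.448 V=14859.584

2πR = 2π·22 = 138.230077
per-turn = √(138.230077² + 14.5²) = √(19107.5541 + 210.25) = √19317.8041 = 138.988504
L = 4.5 × 138.988504 = 625.448266
V = π·2.75² × L = 23.758294 × 625.448266 = 14859.584062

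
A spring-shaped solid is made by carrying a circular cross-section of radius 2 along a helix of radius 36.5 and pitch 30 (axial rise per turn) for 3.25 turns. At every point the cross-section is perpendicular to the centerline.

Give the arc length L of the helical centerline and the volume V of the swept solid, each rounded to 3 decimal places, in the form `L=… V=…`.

2πR = 2π·36.5 = 229.336264
per-turn = √(229.336264² + 30²) = √(52595.1219 + 900) = √53495.1219 = 231.290125
L = 3.25 × 231.290125 = 751.692906
V = π·2² × L = 12.566371 × 751.692906 = 9446.051642

L=751.693 V=9446.052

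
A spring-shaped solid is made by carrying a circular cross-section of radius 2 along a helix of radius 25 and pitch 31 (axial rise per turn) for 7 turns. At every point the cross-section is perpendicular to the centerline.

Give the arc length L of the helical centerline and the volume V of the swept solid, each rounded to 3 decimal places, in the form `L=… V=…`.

L=1120.766 V=14083.956

2πR = 2π·25 = 157.079633
per-turn = √(157.079633² + 31²) = √(24674.0110 + 961) = √25635.0110 = 160.109372
L = 7 × 160.109372 = 1120.765604
V = π·2² × L = 12.566371 × 1120.765604 = 14083.955952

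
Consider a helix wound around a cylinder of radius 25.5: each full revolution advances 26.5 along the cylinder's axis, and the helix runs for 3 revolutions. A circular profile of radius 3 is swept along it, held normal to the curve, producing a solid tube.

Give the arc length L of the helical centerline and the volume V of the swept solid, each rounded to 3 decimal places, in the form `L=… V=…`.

2πR = 2π·25.5 = 160.221225
per-turn = √(160.221225² + 26.5²) = √(25670.8410 + 702.25) = √26373.0910 = 162.397940
L = 3 × 162.397940 = 487.193821
V = π·3² × L = 28.274334 × 487.193821 = 13775.080766

L=487.194 V=13775.081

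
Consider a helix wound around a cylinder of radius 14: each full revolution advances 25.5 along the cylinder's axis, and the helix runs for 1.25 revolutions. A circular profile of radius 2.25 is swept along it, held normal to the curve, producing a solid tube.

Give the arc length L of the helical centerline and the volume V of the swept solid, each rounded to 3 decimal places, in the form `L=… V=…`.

L=114.483 V=1820.768

2πR = 2π·14 = 87.964594
per-turn = √(87.964594² + 25.5²) = √(7737.7699 + 650.25) = √8388.0199 = 91.586134
L = 1.25 × 91.586134 = 114.482667
V = π·2.25² × L = 15.904313 × 114.482667 = 1820.768145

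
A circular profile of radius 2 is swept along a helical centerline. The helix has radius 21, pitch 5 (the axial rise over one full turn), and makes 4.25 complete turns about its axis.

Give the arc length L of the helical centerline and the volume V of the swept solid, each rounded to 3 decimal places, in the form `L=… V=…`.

2πR = 2π·21 = 131.946891
per-turn = √(131.946891² + 5²) = √(17409.9822 + 25) = √17434.9822 = 132.041593
L = 4.25 × 132.041593 = 561.176768
V = π·2² × L = 12.566371 × 561.176768 = 7051.955251

L=561.177 V=7051.955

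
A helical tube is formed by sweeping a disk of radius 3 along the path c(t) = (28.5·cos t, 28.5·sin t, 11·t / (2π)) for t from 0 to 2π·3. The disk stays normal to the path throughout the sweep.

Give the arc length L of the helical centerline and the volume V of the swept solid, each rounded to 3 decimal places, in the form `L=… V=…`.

2πR = 2π·28.5 = 179.070781
per-turn = √(179.070781² + 11²) = √(32066.3447 + 121) = √32187.3447 = 179.408318
L = 3 × 179.408318 = 538.224955
V = π·3² × L = 28.274334 × 538.224955 = 15217.952084

L=538.225 V=15217.952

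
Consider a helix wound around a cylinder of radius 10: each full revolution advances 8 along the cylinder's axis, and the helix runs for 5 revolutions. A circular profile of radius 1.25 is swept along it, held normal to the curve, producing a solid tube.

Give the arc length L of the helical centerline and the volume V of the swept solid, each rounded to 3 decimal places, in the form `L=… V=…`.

L=316.696 V=1554.575

2πR = 2π·10 = 62.831853
per-turn = √(62.831853² + 8²) = √(3947.8418 + 64) = √4011.8418 = 63.339101
L = 5 × 63.339101 = 316.695507
V = π·1.25² × L = 4.908739 × 316.695507 = 1554.575434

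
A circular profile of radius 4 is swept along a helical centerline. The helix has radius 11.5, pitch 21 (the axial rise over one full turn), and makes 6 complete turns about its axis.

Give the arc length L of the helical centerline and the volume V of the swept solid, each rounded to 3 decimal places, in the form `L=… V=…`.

2πR = 2π·11.5 = 72.256631
per-turn = √(72.256631² + 21²) = √(5221.0207 + 441) = √5662.0207 = 75.246400
L = 6 × 75.246400 = 451.478401
V = π·4² × L = 50.265482 × 451.478401 = 22693.779626

L=451.478 V=22693.780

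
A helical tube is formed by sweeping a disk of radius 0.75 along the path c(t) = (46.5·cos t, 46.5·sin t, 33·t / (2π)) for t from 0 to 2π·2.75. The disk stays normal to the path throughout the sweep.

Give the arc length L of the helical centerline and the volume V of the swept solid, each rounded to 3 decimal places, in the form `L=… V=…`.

2πR = 2π·46.5 = 292.168117
per-turn = √(292.168117² + 33²) = √(85362.2085 + 1089) = √86451.2085 = 294.025864
L = 2.75 × 294.025864 = 808.571125
V = π·0.75² × L = 1.767146 × 808.571125 = 1428.863122

L=808.571 V=1428.863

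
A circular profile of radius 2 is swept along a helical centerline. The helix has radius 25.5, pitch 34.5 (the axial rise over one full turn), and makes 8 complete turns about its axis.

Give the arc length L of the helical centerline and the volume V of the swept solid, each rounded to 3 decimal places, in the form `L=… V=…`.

2πR = 2π·25.5 = 160.221225
per-turn = √(160.221225² + 34.5²) = √(25670.8410 + 1190.25) = √26861.0910 = 163.893536
L = 8 × 163.893536 = 1311.148286
V = π·2² × L = 12.566371 × 1311.148286 = 16476.375288

L=1311.148 V=16476.375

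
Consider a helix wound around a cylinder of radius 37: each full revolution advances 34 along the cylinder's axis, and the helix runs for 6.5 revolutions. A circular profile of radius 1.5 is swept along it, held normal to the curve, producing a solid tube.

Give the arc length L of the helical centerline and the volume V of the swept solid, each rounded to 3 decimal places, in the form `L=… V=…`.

L=1527.181 V=10795.008

2πR = 2π·37 = 232.477856
per-turn = √(232.477856² + 34²) = √(54045.9537 + 1156) = √55201.9537 = 234.950960
L = 6.5 × 234.950960 = 1527.181241
V = π·1.5² × L = 7.068583 × 1527.181241 = 10795.008079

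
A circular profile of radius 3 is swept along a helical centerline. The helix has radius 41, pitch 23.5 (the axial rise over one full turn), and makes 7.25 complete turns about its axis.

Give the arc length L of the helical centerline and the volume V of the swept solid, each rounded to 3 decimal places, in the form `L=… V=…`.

L=1875.432 V=53026.585

2πR = 2π·41 = 257.610598
per-turn = √(257.610598² + 23.5²) = √(66363.2200 + 552.25) = √66915.4700 = 258.680247
L = 7.25 × 258.680247 = 1875.431788
V = π·3² × L = 28.274334 × 1875.431788 = 53026.584548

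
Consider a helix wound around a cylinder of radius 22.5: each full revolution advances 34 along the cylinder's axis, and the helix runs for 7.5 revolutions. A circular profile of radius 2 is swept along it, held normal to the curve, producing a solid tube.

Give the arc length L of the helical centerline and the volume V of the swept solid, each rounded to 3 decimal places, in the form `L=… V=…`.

L=1090.520 V=13703.883

2πR = 2π·22.5 = 141.371669
per-turn = √(141.371669² + 34²) = √(19985.9489 + 1156) = √21141.9489 = 145.402713
L = 7.5 × 145.402713 = 1090.520347
V = π·2² × L = 12.566371 × 1090.520347 = 13703.882838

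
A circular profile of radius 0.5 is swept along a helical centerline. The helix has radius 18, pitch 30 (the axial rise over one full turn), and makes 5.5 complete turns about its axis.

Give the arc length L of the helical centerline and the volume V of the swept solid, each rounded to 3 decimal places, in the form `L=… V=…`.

2πR = 2π·18 = 113.097336
per-turn = √(113.097336² + 30²) = √(12791.0073 + 900) = √13691.0073 = 117.008578
L = 5.5 × 117.008578 = 643.547178
V = π·0.5² × L = 0.785398 × 643.547178 = 505.440772

L=643.547 V=505.441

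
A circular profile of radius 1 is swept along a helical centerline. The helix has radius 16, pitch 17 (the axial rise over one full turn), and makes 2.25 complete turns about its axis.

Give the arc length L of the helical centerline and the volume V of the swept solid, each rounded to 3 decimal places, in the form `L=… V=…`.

2πR = 2π·16 = 100.530965
per-turn = √(100.530965² + 17²) = √(10106.4749 + 289) = √10395.4749 = 101.958202
L = 2.25 × 101.958202 = 229.405954
V = π·1² × L = 3.141593 × 229.405954 = 720.700060

L=229.406 V=720.700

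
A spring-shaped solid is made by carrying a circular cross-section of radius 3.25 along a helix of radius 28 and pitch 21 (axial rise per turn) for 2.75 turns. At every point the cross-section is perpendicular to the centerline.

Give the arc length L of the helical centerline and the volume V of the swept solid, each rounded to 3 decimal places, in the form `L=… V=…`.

L=487.240 V=16168.113

2πR = 2π·28 = 175.929189
per-turn = √(175.929189² + 21²) = √(30951.0794 + 441) = √31392.0794 = 177.178101
L = 2.75 × 177.178101 = 487.239777
V = π·3.25² × L = 33.183072 × 487.239777 = 16168.112804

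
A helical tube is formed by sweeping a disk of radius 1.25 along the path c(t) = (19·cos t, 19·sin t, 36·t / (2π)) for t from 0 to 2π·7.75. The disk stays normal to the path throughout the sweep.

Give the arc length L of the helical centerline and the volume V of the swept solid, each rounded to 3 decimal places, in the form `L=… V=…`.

L=966.351 V=4743.564

2πR = 2π·19 = 119.380521
per-turn = √(119.380521² + 36²) = √(14251.7088 + 1296) = √15547.7088 = 124.690452
L = 7.75 × 124.690452 = 966.351001
V = π·1.25² × L = 4.908739 × 966.351001 = 4743.564384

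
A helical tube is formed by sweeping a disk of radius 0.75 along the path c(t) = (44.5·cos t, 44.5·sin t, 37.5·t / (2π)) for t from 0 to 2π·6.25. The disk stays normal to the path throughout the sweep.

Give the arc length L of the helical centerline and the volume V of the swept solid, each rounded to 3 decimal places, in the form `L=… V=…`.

2πR = 2π·44.5 = 279.601746
per-turn = √(279.601746² + 37.5²) = √(78177.1365 + 1406.25) = √79583.3865 = 282.105275
L = 6.25 × 282.105275 = 1763.157972
V = π·0.75² × L = 1.767146 × 1763.157972 = 3115.757324

L=1763.158 V=3115.757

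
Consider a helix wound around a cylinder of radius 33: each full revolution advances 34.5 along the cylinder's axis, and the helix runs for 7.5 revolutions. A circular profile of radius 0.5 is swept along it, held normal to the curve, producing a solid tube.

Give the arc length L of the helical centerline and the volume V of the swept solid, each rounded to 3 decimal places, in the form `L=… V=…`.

L=1576.468 V=1238.155

2πR = 2π·33 = 207.345115
per-turn = √(207.345115² + 34.5²) = √(42991.9968 + 1190.25) = √44182.2468 = 210.195734
L = 7.5 × 210.195734 = 1576.468008
V = π·0.5² × L = 0.785398 × 1576.468008 = 1238.155078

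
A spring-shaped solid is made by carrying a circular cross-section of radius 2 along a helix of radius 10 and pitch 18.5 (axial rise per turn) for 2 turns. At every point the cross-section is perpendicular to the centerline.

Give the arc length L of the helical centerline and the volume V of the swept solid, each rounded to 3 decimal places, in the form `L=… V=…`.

L=130.998 V=1646.164

2πR = 2π·10 = 62.831853
per-turn = √(62.831853² + 18.5²) = √(3947.8418 + 342.25) = √4290.0918 = 65.498792
L = 2 × 65.498792 = 130.997584
V = π·2² × L = 12.566371 × 130.997584 = 1646.164191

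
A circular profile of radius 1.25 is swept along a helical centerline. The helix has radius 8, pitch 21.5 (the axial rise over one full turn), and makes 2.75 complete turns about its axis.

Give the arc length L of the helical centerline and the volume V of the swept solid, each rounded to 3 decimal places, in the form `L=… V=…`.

L=150.344 V=737.999

2πR = 2π·8 = 50.265482
per-turn = √(50.265482² + 21.5²) = √(2526.6187 + 462.25) = √2988.8687 = 54.670547
L = 2.75 × 54.670547 = 150.344005
V = π·1.25² × L = 4.908739 × 150.344005 = 737.999407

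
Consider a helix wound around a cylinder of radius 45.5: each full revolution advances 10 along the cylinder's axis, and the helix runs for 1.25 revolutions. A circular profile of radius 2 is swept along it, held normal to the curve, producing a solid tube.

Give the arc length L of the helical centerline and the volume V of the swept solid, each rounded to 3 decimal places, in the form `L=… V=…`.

L=357.575 V=4493.416

2πR = 2π·45.5 = 285.884931
per-turn = √(285.884931² + 10²) = √(81730.1940 + 100) = √81830.1940 = 286.059774
L = 1.25 × 286.059774 = 357.574717
V = π·2² × L = 12.566371 × 357.574717 = 4493.416415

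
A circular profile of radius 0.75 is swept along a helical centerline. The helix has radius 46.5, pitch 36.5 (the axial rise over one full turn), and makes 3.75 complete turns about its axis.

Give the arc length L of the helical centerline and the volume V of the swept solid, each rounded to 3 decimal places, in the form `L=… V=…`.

L=1104.147 V=1951.189

2πR = 2π·46.5 = 292.168117
per-turn = √(292.168117² + 36.5²) = √(85362.2085 + 1332.25) = √86694.4585 = 294.439227
L = 3.75 × 294.439227 = 1104.147102
V = π·0.75² × L = 1.767146 × 1104.147102 = 1951.188988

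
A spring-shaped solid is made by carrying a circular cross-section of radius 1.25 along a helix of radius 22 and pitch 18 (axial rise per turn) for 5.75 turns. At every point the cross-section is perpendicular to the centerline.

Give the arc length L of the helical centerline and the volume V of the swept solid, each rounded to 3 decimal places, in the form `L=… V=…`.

2πR = 2π·22 = 138.230077
per-turn = √(138.230077² + 18²) = √(19107.5541 + 324) = √19431.5541 = 139.397109
L = 5.75 × 139.397109 = 801.533379
V = π·1.25² × L = 4.908739 × 801.533379 = 3934.517775

L=801.533 V=3934.518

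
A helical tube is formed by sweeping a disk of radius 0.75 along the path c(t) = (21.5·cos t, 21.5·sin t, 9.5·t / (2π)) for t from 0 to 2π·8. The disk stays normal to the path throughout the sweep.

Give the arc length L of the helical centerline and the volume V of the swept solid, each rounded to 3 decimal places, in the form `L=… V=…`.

L=1083.377 V=1914.485

2πR = 2π·21.5 = 135.088484
per-turn = √(135.088484² + 9.5²) = √(18248.8985 + 90.25) = √18339.1485 = 135.422112
L = 8 × 135.422112 = 1083.376900
V = π·0.75² × L = 1.767146 × 1083.376900 = 1914.485011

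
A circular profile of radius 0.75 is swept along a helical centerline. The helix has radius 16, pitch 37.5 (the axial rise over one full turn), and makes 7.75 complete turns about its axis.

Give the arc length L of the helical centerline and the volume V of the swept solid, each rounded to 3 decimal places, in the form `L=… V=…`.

L=831.555 V=1469.478

2πR = 2π·16 = 100.530965
per-turn = √(100.530965² + 37.5²) = √(10106.4749 + 1406.25) = √11512.7249 = 107.297367
L = 7.75 × 107.297367 = 831.554592
V = π·0.75² × L = 1.767146 × 831.554592 = 1469.478261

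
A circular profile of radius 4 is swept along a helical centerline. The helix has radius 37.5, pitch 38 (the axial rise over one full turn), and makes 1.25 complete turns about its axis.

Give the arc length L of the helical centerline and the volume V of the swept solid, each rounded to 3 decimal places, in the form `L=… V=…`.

2πR = 2π·37.5 = 235.619449
per-turn = √(235.619449² + 38²) = √(55516.5248 + 1444) = √56960.5248 = 238.664042
L = 1.25 × 238.664042 = 298.330052
V = π·4² × L = 50.265482 × 298.330052 = 14995.703996

L=298.330 V=14995.704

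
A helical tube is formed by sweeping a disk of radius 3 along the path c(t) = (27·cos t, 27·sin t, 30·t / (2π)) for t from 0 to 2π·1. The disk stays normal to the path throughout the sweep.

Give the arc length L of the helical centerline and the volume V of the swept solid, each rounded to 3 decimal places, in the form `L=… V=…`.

2πR = 2π·27 = 169.646003
per-turn = √(169.646003² + 30²) = √(28779.7664 + 900) = √29679.7664 = 172.278166
L = 1 × 172.278166 = 172.278166
V = π·3² × L = 28.274334 × 172.278166 = 4871.050382

L=172.278 V=4871.050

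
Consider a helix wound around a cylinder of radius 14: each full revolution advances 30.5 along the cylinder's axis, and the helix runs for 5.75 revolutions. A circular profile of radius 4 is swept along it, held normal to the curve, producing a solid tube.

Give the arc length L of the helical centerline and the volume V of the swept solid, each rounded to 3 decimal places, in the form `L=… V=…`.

2πR = 2π·14 = 87.964594
per-turn = √(87.964594² + 30.5²) = √(7737.7699 + 930.25) = √8668.0199 = 93.102201
L = 5.75 × 93.102201 = 535.337656
V = π·4² × L = 50.265482 × 535.337656 = 26909.005574

L=535.338 V=26909.006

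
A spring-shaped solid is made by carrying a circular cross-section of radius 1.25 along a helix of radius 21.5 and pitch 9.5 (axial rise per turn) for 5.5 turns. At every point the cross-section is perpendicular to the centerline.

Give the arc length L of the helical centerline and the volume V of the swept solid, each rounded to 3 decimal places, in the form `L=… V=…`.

2πR = 2π·21.5 = 135.088484
per-turn = √(135.088484² + 9.5²) = √(18248.8985 + 90.25) = √18339.1485 = 135.422112
L = 5.5 × 135.422112 = 744.821618
V = π·1.25² × L = 4.908739 × 744.821618 = 3656.134570

L=744.822 V=3656.135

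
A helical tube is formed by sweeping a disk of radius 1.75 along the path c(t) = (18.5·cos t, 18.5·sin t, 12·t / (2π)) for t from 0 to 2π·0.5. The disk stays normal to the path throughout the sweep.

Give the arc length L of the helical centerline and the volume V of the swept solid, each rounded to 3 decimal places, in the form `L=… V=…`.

2πR = 2π·18.5 = 116.238928
per-turn = √(116.238928² + 12²) = √(13511.4884 + 144) = √13655.4884 = 116.856700
L = 0.5 × 116.856700 = 58.428350
V = π·1.75² × L = 9.621128 × 58.428350 = 562.146607

L=58.428 V=562.147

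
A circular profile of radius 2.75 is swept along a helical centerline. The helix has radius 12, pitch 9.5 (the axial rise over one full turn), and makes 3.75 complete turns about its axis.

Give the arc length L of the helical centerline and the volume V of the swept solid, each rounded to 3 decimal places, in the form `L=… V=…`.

2πR = 2π·12 = 75.398224
per-turn = √(75.398224² + 9.5²) = √(5684.8921 + 90.25) = √5775.1421 = 75.994356
L = 3.75 × 75.994356 = 284.978835
V = π·2.75² × L = 23.758294 × 284.978835 = 6770.611067

L=284.979 V=6770.611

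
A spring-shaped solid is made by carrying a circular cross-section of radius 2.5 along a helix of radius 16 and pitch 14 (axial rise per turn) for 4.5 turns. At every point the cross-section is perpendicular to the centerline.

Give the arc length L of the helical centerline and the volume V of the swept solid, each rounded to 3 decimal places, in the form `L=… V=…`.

2πR = 2π·16 = 100.530965
per-turn = √(100.530965² + 14²) = √(10106.4749 + 196) = √10302.4749 = 101.501108
L = 4.5 × 101.501108 = 456.754986
V = π·2.5² × L = 19.634954 × 456.754986 = 8968.363170

L=456.755 V=8968.363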